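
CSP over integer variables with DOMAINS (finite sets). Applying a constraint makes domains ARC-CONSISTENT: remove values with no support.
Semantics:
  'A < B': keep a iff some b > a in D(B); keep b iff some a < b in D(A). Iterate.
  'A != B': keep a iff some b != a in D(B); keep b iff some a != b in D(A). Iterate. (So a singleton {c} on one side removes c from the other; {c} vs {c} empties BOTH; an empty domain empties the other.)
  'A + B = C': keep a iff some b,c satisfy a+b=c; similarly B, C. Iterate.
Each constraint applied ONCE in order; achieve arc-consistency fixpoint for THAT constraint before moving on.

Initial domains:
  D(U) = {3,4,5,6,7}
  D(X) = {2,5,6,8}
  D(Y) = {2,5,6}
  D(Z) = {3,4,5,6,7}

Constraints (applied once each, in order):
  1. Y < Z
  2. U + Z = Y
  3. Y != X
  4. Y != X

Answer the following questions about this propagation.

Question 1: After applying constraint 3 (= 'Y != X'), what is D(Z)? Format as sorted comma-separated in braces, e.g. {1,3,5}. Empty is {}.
Constraint 1 (Y < Z) on D(Y)={2,5,6} D(Z)={3,4,5,6,7}: no change
Constraint 2 (U + Z = Y) on D(U)={3,4,5,6,7} D(Z)={3,4,5,6,7} D(Y)={2,5,6}: U {3,4,5,6,7}->{3}; Z {3,4,5,6,7}->{3}; Y {2,5,6}->{6}
Constraint 3 (Y != X) on D(Y)={6} D(X)={2,5,6,8}: X {2,5,6,8}->{2,5,8}
So after constraint 3: D(Z) = {3}

Answer: {3}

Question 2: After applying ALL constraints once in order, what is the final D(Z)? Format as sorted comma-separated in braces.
Constraint 1 (Y < Z) on D(Y)={2,5,6} D(Z)={3,4,5,6,7}: no change
Constraint 2 (U + Z = Y) on D(U)={3,4,5,6,7} D(Z)={3,4,5,6,7} D(Y)={2,5,6}: U {3,4,5,6,7}->{3}; Z {3,4,5,6,7}->{3}; Y {2,5,6}->{6}
Constraint 3 (Y != X) on D(Y)={6} D(X)={2,5,6,8}: X {2,5,6,8}->{2,5,8}
Constraint 4 (Y != X) on D(Y)={6} D(X)={2,5,8}: no change
So after all 4 constraints: D(Z) = {3}

Answer: {3}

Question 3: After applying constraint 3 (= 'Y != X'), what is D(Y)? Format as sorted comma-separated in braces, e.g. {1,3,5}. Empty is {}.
Constraint 1 (Y < Z) on D(Y)={2,5,6} D(Z)={3,4,5,6,7}: no change
Constraint 2 (U + Z = Y) on D(U)={3,4,5,6,7} D(Z)={3,4,5,6,7} D(Y)={2,5,6}: U {3,4,5,6,7}->{3}; Z {3,4,5,6,7}->{3}; Y {2,5,6}->{6}
Constraint 3 (Y != X) on D(Y)={6} D(X)={2,5,6,8}: X {2,5,6,8}->{2,5,8}
So after constraint 3: D(Y) = {6}

Answer: {6}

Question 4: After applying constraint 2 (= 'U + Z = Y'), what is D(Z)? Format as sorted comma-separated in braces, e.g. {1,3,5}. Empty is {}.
Constraint 1 (Y < Z) on D(Y)={2,5,6} D(Z)={3,4,5,6,7}: no change
Constraint 2 (U + Z = Y) on D(U)={3,4,5,6,7} D(Z)={3,4,5,6,7} D(Y)={2,5,6}: U {3,4,5,6,7}->{3}; Z {3,4,5,6,7}->{3}; Y {2,5,6}->{6}
So after constraint 2: D(Z) = {3}

Answer: {3}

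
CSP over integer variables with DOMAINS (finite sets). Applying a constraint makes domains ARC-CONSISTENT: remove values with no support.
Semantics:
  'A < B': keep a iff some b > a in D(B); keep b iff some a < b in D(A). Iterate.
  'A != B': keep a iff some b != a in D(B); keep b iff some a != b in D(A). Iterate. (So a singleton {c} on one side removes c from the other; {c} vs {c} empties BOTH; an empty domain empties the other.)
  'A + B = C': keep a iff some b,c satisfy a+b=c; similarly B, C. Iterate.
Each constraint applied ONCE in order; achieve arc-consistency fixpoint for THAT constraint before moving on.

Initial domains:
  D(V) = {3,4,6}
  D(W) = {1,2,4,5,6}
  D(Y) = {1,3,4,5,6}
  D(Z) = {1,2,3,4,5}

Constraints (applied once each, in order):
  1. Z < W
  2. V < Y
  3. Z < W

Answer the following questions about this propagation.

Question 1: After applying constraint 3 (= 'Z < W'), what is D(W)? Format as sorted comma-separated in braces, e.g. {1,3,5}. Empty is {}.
Constraint 1 (Z < W) on D(Z)={1,2,3,4,5} D(W)={1,2,4,5,6}: W {1,2,4,5,6}->{2,4,5,6}
Constraint 2 (V < Y) on D(V)={3,4,6} D(Y)={1,3,4,5,6}: V {3,4,6}->{3,4}; Y {1,3,4,5,6}->{4,5,6}
Constraint 3 (Z < W) on D(Z)={1,2,3,4,5} D(W)={2,4,5,6}: no change
So after constraint 3: D(W) = {2,4,5,6}

Answer: {2,4,5,6}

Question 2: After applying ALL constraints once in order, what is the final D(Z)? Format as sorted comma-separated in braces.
Answer: {1,2,3,4,5}

Derivation:
Constraint 1 (Z < W) on D(Z)={1,2,3,4,5} D(W)={1,2,4,5,6}: W {1,2,4,5,6}->{2,4,5,6}
Constraint 2 (V < Y) on D(V)={3,4,6} D(Y)={1,3,4,5,6}: V {3,4,6}->{3,4}; Y {1,3,4,5,6}->{4,5,6}
Constraint 3 (Z < W) on D(Z)={1,2,3,4,5} D(W)={2,4,5,6}: no change
So after all 3 constraints: D(Z) = {1,2,3,4,5}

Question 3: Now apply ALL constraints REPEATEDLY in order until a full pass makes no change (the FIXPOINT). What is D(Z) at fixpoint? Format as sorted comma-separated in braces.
pass 0 (initial): D(Z)={1,2,3,4,5}
pass 1: V {3,4,6}->{3,4}; W {1,2,4,5,6}->{2,4,5,6}; Y {1,3,4,5,6}->{4,5,6}
pass 2: no change
Fixpoint after 2 passes: D(Z) = {1,2,3,4,5}

Answer: {1,2,3,4,5}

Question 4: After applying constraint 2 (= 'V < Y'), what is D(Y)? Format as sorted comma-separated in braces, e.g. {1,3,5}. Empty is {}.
Constraint 1 (Z < W) on D(Z)={1,2,3,4,5} D(W)={1,2,4,5,6}: W {1,2,4,5,6}->{2,4,5,6}
Constraint 2 (V < Y) on D(V)={3,4,6} D(Y)={1,3,4,5,6}: V {3,4,6}->{3,4}; Y {1,3,4,5,6}->{4,5,6}
So after constraint 2: D(Y) = {4,5,6}

Answer: {4,5,6}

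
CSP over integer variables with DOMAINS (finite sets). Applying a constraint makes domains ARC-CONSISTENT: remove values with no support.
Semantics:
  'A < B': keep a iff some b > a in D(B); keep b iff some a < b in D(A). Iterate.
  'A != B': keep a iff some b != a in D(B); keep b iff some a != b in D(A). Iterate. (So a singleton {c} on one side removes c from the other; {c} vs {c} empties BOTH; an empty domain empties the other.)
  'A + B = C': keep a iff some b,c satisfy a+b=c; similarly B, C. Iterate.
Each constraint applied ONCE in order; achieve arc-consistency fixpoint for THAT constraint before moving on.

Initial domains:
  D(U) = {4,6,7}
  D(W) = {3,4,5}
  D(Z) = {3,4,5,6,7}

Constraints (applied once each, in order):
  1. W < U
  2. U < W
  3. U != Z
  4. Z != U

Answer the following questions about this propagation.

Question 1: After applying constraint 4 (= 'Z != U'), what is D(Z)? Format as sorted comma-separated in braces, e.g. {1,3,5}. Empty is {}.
Answer: {3,5,6,7}

Derivation:
Constraint 1 (W < U) on D(W)={3,4,5} D(U)={4,6,7}: no change
Constraint 2 (U < W) on D(U)={4,6,7} D(W)={3,4,5}: U {4,6,7}->{4}; W {3,4,5}->{5}
Constraint 3 (U != Z) on D(U)={4} D(Z)={3,4,5,6,7}: Z {3,4,5,6,7}->{3,5,6,7}
Constraint 4 (Z != U) on D(Z)={3,5,6,7} D(U)={4}: no change
So after constraint 4: D(Z) = {3,5,6,7}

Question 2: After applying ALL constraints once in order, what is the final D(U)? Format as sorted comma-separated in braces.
Constraint 1 (W < U) on D(W)={3,4,5} D(U)={4,6,7}: no change
Constraint 2 (U < W) on D(U)={4,6,7} D(W)={3,4,5}: U {4,6,7}->{4}; W {3,4,5}->{5}
Constraint 3 (U != Z) on D(U)={4} D(Z)={3,4,5,6,7}: Z {3,4,5,6,7}->{3,5,6,7}
Constraint 4 (Z != U) on D(Z)={3,5,6,7} D(U)={4}: no change
So after all 4 constraints: D(U) = {4}

Answer: {4}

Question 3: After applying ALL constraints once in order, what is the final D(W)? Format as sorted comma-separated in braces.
Answer: {5}

Derivation:
Constraint 1 (W < U) on D(W)={3,4,5} D(U)={4,6,7}: no change
Constraint 2 (U < W) on D(U)={4,6,7} D(W)={3,4,5}: U {4,6,7}->{4}; W {3,4,5}->{5}
Constraint 3 (U != Z) on D(U)={4} D(Z)={3,4,5,6,7}: Z {3,4,5,6,7}->{3,5,6,7}
Constraint 4 (Z != U) on D(Z)={3,5,6,7} D(U)={4}: no change
So after all 4 constraints: D(W) = {5}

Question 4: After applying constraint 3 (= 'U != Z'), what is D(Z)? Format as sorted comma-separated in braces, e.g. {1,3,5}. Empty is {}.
Constraint 1 (W < U) on D(W)={3,4,5} D(U)={4,6,7}: no change
Constraint 2 (U < W) on D(U)={4,6,7} D(W)={3,4,5}: U {4,6,7}->{4}; W {3,4,5}->{5}
Constraint 3 (U != Z) on D(U)={4} D(Z)={3,4,5,6,7}: Z {3,4,5,6,7}->{3,5,6,7}
So after constraint 3: D(Z) = {3,5,6,7}

Answer: {3,5,6,7}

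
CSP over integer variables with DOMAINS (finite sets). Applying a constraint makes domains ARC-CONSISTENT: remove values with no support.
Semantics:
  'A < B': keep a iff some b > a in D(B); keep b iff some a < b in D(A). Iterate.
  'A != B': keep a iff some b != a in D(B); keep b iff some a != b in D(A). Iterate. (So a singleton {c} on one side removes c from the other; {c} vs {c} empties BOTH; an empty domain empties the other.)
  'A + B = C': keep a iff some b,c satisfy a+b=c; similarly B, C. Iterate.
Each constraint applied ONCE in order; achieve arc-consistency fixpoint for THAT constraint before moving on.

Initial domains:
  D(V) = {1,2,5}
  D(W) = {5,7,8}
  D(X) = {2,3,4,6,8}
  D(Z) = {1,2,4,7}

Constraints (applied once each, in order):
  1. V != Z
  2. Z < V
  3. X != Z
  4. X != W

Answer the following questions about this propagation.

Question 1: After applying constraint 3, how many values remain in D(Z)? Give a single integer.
Answer: 3

Derivation:
Constraint 1 (V != Z) on D(V)={1,2,5} D(Z)={1,2,4,7}: no change
Constraint 2 (Z < V) on D(Z)={1,2,4,7} D(V)={1,2,5}: Z {1,2,4,7}->{1,2,4}; V {1,2,5}->{2,5}
Constraint 3 (X != Z) on D(X)={2,3,4,6,8} D(Z)={1,2,4}: no change
So after constraint 3: D(Z)={1,2,4}, size = 3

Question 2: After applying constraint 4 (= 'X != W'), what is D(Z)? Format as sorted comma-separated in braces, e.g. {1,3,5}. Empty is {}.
Answer: {1,2,4}

Derivation:
Constraint 1 (V != Z) on D(V)={1,2,5} D(Z)={1,2,4,7}: no change
Constraint 2 (Z < V) on D(Z)={1,2,4,7} D(V)={1,2,5}: Z {1,2,4,7}->{1,2,4}; V {1,2,5}->{2,5}
Constraint 3 (X != Z) on D(X)={2,3,4,6,8} D(Z)={1,2,4}: no change
Constraint 4 (X != W) on D(X)={2,3,4,6,8} D(W)={5,7,8}: no change
So after constraint 4: D(Z) = {1,2,4}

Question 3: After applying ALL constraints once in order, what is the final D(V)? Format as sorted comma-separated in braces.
Answer: {2,5}

Derivation:
Constraint 1 (V != Z) on D(V)={1,2,5} D(Z)={1,2,4,7}: no change
Constraint 2 (Z < V) on D(Z)={1,2,4,7} D(V)={1,2,5}: Z {1,2,4,7}->{1,2,4}; V {1,2,5}->{2,5}
Constraint 3 (X != Z) on D(X)={2,3,4,6,8} D(Z)={1,2,4}: no change
Constraint 4 (X != W) on D(X)={2,3,4,6,8} D(W)={5,7,8}: no change
So after all 4 constraints: D(V) = {2,5}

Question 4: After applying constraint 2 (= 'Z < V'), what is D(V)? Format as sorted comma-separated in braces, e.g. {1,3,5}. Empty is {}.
Answer: {2,5}

Derivation:
Constraint 1 (V != Z) on D(V)={1,2,5} D(Z)={1,2,4,7}: no change
Constraint 2 (Z < V) on D(Z)={1,2,4,7} D(V)={1,2,5}: Z {1,2,4,7}->{1,2,4}; V {1,2,5}->{2,5}
So after constraint 2: D(V) = {2,5}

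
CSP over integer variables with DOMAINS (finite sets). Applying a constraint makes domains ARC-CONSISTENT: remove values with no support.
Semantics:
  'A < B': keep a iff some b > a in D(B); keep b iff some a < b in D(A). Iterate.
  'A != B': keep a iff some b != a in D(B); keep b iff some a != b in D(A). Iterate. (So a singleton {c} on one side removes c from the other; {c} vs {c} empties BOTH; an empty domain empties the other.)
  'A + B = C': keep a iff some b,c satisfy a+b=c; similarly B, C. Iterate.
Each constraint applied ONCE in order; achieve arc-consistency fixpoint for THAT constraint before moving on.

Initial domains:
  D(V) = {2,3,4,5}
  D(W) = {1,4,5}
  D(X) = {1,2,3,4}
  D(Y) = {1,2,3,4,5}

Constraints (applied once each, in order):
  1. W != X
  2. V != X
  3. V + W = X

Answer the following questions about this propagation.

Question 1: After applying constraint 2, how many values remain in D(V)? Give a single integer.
Answer: 4

Derivation:
Constraint 1 (W != X) on D(W)={1,4,5} D(X)={1,2,3,4}: no change
Constraint 2 (V != X) on D(V)={2,3,4,5} D(X)={1,2,3,4}: no change
So after constraint 2: D(V)={2,3,4,5}, size = 4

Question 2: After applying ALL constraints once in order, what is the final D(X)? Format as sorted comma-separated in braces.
Answer: {3,4}

Derivation:
Constraint 1 (W != X) on D(W)={1,4,5} D(X)={1,2,3,4}: no change
Constraint 2 (V != X) on D(V)={2,3,4,5} D(X)={1,2,3,4}: no change
Constraint 3 (V + W = X) on D(V)={2,3,4,5} D(W)={1,4,5} D(X)={1,2,3,4}: V {2,3,4,5}->{2,3}; W {1,4,5}->{1}; X {1,2,3,4}->{3,4}
So after all 3 constraints: D(X) = {3,4}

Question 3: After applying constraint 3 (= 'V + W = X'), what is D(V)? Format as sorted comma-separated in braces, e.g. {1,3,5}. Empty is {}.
Constraint 1 (W != X) on D(W)={1,4,5} D(X)={1,2,3,4}: no change
Constraint 2 (V != X) on D(V)={2,3,4,5} D(X)={1,2,3,4}: no change
Constraint 3 (V + W = X) on D(V)={2,3,4,5} D(W)={1,4,5} D(X)={1,2,3,4}: V {2,3,4,5}->{2,3}; W {1,4,5}->{1}; X {1,2,3,4}->{3,4}
So after constraint 3: D(V) = {2,3}

Answer: {2,3}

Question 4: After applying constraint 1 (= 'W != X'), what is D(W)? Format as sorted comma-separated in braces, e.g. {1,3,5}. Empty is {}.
Constraint 1 (W != X) on D(W)={1,4,5} D(X)={1,2,3,4}: no change
So after constraint 1: D(W) = {1,4,5}

Answer: {1,4,5}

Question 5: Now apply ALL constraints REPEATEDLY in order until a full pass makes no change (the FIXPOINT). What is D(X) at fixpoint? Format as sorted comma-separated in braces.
Answer: {3,4}

Derivation:
pass 0 (initial): D(X)={1,2,3,4}
pass 1: V {2,3,4,5}->{2,3}; W {1,4,5}->{1}; X {1,2,3,4}->{3,4}
pass 2: no change
Fixpoint after 2 passes: D(X) = {3,4}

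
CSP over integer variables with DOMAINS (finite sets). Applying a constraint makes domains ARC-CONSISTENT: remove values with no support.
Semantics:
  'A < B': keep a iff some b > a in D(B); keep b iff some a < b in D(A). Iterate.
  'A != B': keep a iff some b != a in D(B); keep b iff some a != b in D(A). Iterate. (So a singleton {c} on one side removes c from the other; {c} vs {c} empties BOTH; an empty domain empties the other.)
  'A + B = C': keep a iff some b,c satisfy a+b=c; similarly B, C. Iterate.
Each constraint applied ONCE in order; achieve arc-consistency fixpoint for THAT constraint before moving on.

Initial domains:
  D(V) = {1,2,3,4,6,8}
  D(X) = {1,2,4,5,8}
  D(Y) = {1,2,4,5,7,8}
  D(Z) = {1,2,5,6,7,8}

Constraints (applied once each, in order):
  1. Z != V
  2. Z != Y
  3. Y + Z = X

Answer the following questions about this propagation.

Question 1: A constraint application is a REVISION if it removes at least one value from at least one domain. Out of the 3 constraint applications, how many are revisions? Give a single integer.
Constraint 1 (Z != V) on D(Z)={1,2,5,6,7,8} D(V)={1,2,3,4,6,8}: no change => not a revision
Constraint 2 (Z != Y) on D(Z)={1,2,5,6,7,8} D(Y)={1,2,4,5,7,8}: no change => not a revision
Constraint 3 (Y + Z = X) on D(Y)={1,2,4,5,7,8} D(Z)={1,2,5,6,7,8} D(X)={1,2,4,5,8}: Y {1,2,4,5,7,8}->{1,2,4,7}; Z {1,2,5,6,7,8}->{1,2,6,7}; X {1,2,4,5,8}->{2,4,5,8} => REVISION
Total revisions = 1

Answer: 1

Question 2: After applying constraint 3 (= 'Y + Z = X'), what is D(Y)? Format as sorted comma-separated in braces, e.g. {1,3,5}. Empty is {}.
Constraint 1 (Z != V) on D(Z)={1,2,5,6,7,8} D(V)={1,2,3,4,6,8}: no change
Constraint 2 (Z != Y) on D(Z)={1,2,5,6,7,8} D(Y)={1,2,4,5,7,8}: no change
Constraint 3 (Y + Z = X) on D(Y)={1,2,4,5,7,8} D(Z)={1,2,5,6,7,8} D(X)={1,2,4,5,8}: Y {1,2,4,5,7,8}->{1,2,4,7}; Z {1,2,5,6,7,8}->{1,2,6,7}; X {1,2,4,5,8}->{2,4,5,8}
So after constraint 3: D(Y) = {1,2,4,7}

Answer: {1,2,4,7}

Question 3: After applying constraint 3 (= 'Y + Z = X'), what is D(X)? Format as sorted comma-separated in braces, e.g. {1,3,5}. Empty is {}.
Constraint 1 (Z != V) on D(Z)={1,2,5,6,7,8} D(V)={1,2,3,4,6,8}: no change
Constraint 2 (Z != Y) on D(Z)={1,2,5,6,7,8} D(Y)={1,2,4,5,7,8}: no change
Constraint 3 (Y + Z = X) on D(Y)={1,2,4,5,7,8} D(Z)={1,2,5,6,7,8} D(X)={1,2,4,5,8}: Y {1,2,4,5,7,8}->{1,2,4,7}; Z {1,2,5,6,7,8}->{1,2,6,7}; X {1,2,4,5,8}->{2,4,5,8}
So after constraint 3: D(X) = {2,4,5,8}

Answer: {2,4,5,8}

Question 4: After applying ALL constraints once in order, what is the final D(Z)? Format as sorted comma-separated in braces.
Constraint 1 (Z != V) on D(Z)={1,2,5,6,7,8} D(V)={1,2,3,4,6,8}: no change
Constraint 2 (Z != Y) on D(Z)={1,2,5,6,7,8} D(Y)={1,2,4,5,7,8}: no change
Constraint 3 (Y + Z = X) on D(Y)={1,2,4,5,7,8} D(Z)={1,2,5,6,7,8} D(X)={1,2,4,5,8}: Y {1,2,4,5,7,8}->{1,2,4,7}; Z {1,2,5,6,7,8}->{1,2,6,7}; X {1,2,4,5,8}->{2,4,5,8}
So after all 3 constraints: D(Z) = {1,2,6,7}

Answer: {1,2,6,7}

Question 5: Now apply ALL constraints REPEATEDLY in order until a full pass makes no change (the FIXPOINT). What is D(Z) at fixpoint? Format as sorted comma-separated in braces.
Answer: {1,2,6,7}

Derivation:
pass 0 (initial): D(Z)={1,2,5,6,7,8}
pass 1: X {1,2,4,5,8}->{2,4,5,8}; Y {1,2,4,5,7,8}->{1,2,4,7}; Z {1,2,5,6,7,8}->{1,2,6,7}
pass 2: no change
Fixpoint after 2 passes: D(Z) = {1,2,6,7}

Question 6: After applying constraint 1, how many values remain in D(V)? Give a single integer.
Constraint 1 (Z != V) on D(Z)={1,2,5,6,7,8} D(V)={1,2,3,4,6,8}: no change
So after constraint 1: D(V)={1,2,3,4,6,8}, size = 6

Answer: 6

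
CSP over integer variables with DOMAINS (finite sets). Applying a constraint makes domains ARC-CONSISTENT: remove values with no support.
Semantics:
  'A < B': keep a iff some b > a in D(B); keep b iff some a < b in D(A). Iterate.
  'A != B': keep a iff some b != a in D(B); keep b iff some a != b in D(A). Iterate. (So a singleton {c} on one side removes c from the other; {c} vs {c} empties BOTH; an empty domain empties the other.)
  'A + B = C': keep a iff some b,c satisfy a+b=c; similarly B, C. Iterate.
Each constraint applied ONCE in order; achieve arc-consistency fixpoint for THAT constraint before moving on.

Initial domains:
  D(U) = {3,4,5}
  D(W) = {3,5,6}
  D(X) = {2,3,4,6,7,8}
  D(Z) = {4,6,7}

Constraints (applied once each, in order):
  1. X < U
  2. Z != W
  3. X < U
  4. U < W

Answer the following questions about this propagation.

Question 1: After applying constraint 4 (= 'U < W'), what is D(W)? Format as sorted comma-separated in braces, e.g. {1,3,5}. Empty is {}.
Constraint 1 (X < U) on D(X)={2,3,4,6,7,8} D(U)={3,4,5}: X {2,3,4,6,7,8}->{2,3,4}
Constraint 2 (Z != W) on D(Z)={4,6,7} D(W)={3,5,6}: no change
Constraint 3 (X < U) on D(X)={2,3,4} D(U)={3,4,5}: no change
Constraint 4 (U < W) on D(U)={3,4,5} D(W)={3,5,6}: W {3,5,6}->{5,6}
So after constraint 4: D(W) = {5,6}

Answer: {5,6}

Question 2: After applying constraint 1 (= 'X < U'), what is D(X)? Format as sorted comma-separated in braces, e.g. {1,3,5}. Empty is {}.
Constraint 1 (X < U) on D(X)={2,3,4,6,7,8} D(U)={3,4,5}: X {2,3,4,6,7,8}->{2,3,4}
So after constraint 1: D(X) = {2,3,4}

Answer: {2,3,4}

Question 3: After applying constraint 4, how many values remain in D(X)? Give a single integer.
Answer: 3

Derivation:
Constraint 1 (X < U) on D(X)={2,3,4,6,7,8} D(U)={3,4,5}: X {2,3,4,6,7,8}->{2,3,4}
Constraint 2 (Z != W) on D(Z)={4,6,7} D(W)={3,5,6}: no change
Constraint 3 (X < U) on D(X)={2,3,4} D(U)={3,4,5}: no change
Constraint 4 (U < W) on D(U)={3,4,5} D(W)={3,5,6}: W {3,5,6}->{5,6}
So after constraint 4: D(X)={2,3,4}, size = 3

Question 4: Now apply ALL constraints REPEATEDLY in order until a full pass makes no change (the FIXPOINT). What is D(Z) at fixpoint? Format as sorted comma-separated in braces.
Answer: {4,6,7}

Derivation:
pass 0 (initial): D(Z)={4,6,7}
pass 1: W {3,5,6}->{5,6}; X {2,3,4,6,7,8}->{2,3,4}
pass 2: no change
Fixpoint after 2 passes: D(Z) = {4,6,7}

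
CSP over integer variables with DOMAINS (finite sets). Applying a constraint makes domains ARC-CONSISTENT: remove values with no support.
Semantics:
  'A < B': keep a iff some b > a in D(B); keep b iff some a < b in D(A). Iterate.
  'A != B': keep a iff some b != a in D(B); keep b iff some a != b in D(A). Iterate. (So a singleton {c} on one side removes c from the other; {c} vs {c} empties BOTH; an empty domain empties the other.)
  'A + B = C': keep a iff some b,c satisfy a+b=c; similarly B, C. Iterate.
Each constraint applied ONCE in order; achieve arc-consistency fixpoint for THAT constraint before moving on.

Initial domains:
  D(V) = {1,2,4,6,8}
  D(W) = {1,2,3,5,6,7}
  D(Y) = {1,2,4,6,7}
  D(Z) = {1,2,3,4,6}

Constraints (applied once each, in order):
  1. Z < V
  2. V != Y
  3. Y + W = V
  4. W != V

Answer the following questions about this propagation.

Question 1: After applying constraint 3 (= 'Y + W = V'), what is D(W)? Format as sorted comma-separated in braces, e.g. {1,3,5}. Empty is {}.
Answer: {1,2,3,5,6,7}

Derivation:
Constraint 1 (Z < V) on D(Z)={1,2,3,4,6} D(V)={1,2,4,6,8}: V {1,2,4,6,8}->{2,4,6,8}
Constraint 2 (V != Y) on D(V)={2,4,6,8} D(Y)={1,2,4,6,7}: no change
Constraint 3 (Y + W = V) on D(Y)={1,2,4,6,7} D(W)={1,2,3,5,6,7} D(V)={2,4,6,8}: no change
So after constraint 3: D(W) = {1,2,3,5,6,7}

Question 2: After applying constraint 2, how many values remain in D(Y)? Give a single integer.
Constraint 1 (Z < V) on D(Z)={1,2,3,4,6} D(V)={1,2,4,6,8}: V {1,2,4,6,8}->{2,4,6,8}
Constraint 2 (V != Y) on D(V)={2,4,6,8} D(Y)={1,2,4,6,7}: no change
So after constraint 2: D(Y)={1,2,4,6,7}, size = 5

Answer: 5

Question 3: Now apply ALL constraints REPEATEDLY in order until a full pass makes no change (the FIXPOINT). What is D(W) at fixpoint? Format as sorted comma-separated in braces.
pass 0 (initial): D(W)={1,2,3,5,6,7}
pass 1: V {1,2,4,6,8}->{2,4,6,8}
pass 2: no change
Fixpoint after 2 passes: D(W) = {1,2,3,5,6,7}

Answer: {1,2,3,5,6,7}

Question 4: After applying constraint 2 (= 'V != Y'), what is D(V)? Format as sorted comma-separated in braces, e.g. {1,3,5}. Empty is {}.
Constraint 1 (Z < V) on D(Z)={1,2,3,4,6} D(V)={1,2,4,6,8}: V {1,2,4,6,8}->{2,4,6,8}
Constraint 2 (V != Y) on D(V)={2,4,6,8} D(Y)={1,2,4,6,7}: no change
So after constraint 2: D(V) = {2,4,6,8}

Answer: {2,4,6,8}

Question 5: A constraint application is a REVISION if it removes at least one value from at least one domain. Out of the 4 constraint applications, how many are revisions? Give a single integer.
Answer: 1

Derivation:
Constraint 1 (Z < V) on D(Z)={1,2,3,4,6} D(V)={1,2,4,6,8}: V {1,2,4,6,8}->{2,4,6,8} => REVISION
Constraint 2 (V != Y) on D(V)={2,4,6,8} D(Y)={1,2,4,6,7}: no change => not a revision
Constraint 3 (Y + W = V) on D(Y)={1,2,4,6,7} D(W)={1,2,3,5,6,7} D(V)={2,4,6,8}: no change => not a revision
Constraint 4 (W != V) on D(W)={1,2,3,5,6,7} D(V)={2,4,6,8}: no change => not a revision
Total revisions = 1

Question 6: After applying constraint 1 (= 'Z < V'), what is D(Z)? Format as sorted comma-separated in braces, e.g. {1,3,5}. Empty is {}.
Answer: {1,2,3,4,6}

Derivation:
Constraint 1 (Z < V) on D(Z)={1,2,3,4,6} D(V)={1,2,4,6,8}: V {1,2,4,6,8}->{2,4,6,8}
So after constraint 1: D(Z) = {1,2,3,4,6}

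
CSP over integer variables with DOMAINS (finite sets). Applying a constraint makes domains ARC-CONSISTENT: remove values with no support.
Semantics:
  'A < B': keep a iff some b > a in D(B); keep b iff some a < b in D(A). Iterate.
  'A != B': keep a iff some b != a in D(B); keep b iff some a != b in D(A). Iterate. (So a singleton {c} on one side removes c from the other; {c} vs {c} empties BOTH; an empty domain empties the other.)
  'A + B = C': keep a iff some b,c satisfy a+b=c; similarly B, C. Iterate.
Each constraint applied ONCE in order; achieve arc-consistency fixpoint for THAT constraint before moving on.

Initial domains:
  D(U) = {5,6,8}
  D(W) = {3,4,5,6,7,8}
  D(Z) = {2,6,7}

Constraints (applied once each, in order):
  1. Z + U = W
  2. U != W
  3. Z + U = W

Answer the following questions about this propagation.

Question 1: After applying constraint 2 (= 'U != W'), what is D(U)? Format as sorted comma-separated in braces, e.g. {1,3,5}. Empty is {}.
Answer: {5,6}

Derivation:
Constraint 1 (Z + U = W) on D(Z)={2,6,7} D(U)={5,6,8} D(W)={3,4,5,6,7,8}: Z {2,6,7}->{2}; U {5,6,8}->{5,6}; W {3,4,5,6,7,8}->{7,8}
Constraint 2 (U != W) on D(U)={5,6} D(W)={7,8}: no change
So after constraint 2: D(U) = {5,6}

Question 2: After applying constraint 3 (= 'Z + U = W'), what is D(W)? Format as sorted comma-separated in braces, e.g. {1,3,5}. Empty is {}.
Answer: {7,8}

Derivation:
Constraint 1 (Z + U = W) on D(Z)={2,6,7} D(U)={5,6,8} D(W)={3,4,5,6,7,8}: Z {2,6,7}->{2}; U {5,6,8}->{5,6}; W {3,4,5,6,7,8}->{7,8}
Constraint 2 (U != W) on D(U)={5,6} D(W)={7,8}: no change
Constraint 3 (Z + U = W) on D(Z)={2} D(U)={5,6} D(W)={7,8}: no change
So after constraint 3: D(W) = {7,8}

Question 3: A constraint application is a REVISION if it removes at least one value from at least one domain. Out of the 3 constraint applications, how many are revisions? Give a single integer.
Constraint 1 (Z + U = W) on D(Z)={2,6,7} D(U)={5,6,8} D(W)={3,4,5,6,7,8}: Z {2,6,7}->{2}; U {5,6,8}->{5,6}; W {3,4,5,6,7,8}->{7,8} => REVISION
Constraint 2 (U != W) on D(U)={5,6} D(W)={7,8}: no change => not a revision
Constraint 3 (Z + U = W) on D(Z)={2} D(U)={5,6} D(W)={7,8}: no change => not a revision
Total revisions = 1

Answer: 1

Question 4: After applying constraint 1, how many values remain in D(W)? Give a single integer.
Answer: 2

Derivation:
Constraint 1 (Z + U = W) on D(Z)={2,6,7} D(U)={5,6,8} D(W)={3,4,5,6,7,8}: Z {2,6,7}->{2}; U {5,6,8}->{5,6}; W {3,4,5,6,7,8}->{7,8}
So after constraint 1: D(W)={7,8}, size = 2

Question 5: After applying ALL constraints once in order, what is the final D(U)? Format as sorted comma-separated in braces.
Constraint 1 (Z + U = W) on D(Z)={2,6,7} D(U)={5,6,8} D(W)={3,4,5,6,7,8}: Z {2,6,7}->{2}; U {5,6,8}->{5,6}; W {3,4,5,6,7,8}->{7,8}
Constraint 2 (U != W) on D(U)={5,6} D(W)={7,8}: no change
Constraint 3 (Z + U = W) on D(Z)={2} D(U)={5,6} D(W)={7,8}: no change
So after all 3 constraints: D(U) = {5,6}

Answer: {5,6}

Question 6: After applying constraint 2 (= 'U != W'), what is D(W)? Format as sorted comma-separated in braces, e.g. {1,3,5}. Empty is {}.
Constraint 1 (Z + U = W) on D(Z)={2,6,7} D(U)={5,6,8} D(W)={3,4,5,6,7,8}: Z {2,6,7}->{2}; U {5,6,8}->{5,6}; W {3,4,5,6,7,8}->{7,8}
Constraint 2 (U != W) on D(U)={5,6} D(W)={7,8}: no change
So after constraint 2: D(W) = {7,8}

Answer: {7,8}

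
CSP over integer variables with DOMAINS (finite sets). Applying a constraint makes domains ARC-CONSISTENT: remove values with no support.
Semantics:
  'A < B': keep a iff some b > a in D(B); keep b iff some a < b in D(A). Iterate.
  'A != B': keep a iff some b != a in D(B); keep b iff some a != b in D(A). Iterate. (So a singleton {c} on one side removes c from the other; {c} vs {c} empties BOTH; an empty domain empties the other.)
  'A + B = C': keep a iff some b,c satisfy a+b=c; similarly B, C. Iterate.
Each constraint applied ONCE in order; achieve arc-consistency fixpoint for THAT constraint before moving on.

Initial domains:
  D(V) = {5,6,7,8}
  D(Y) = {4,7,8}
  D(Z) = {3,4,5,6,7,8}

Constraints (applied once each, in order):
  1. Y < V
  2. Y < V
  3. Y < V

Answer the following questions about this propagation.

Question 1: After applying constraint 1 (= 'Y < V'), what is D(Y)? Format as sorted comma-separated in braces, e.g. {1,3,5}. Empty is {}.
Constraint 1 (Y < V) on D(Y)={4,7,8} D(V)={5,6,7,8}: Y {4,7,8}->{4,7}
So after constraint 1: D(Y) = {4,7}

Answer: {4,7}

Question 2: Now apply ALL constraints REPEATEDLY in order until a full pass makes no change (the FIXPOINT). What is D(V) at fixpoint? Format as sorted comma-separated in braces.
pass 0 (initial): D(V)={5,6,7,8}
pass 1: Y {4,7,8}->{4,7}
pass 2: no change
Fixpoint after 2 passes: D(V) = {5,6,7,8}

Answer: {5,6,7,8}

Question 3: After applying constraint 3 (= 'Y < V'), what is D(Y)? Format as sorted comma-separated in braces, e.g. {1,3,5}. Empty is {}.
Constraint 1 (Y < V) on D(Y)={4,7,8} D(V)={5,6,7,8}: Y {4,7,8}->{4,7}
Constraint 2 (Y < V) on D(Y)={4,7} D(V)={5,6,7,8}: no change
Constraint 3 (Y < V) on D(Y)={4,7} D(V)={5,6,7,8}: no change
So after constraint 3: D(Y) = {4,7}

Answer: {4,7}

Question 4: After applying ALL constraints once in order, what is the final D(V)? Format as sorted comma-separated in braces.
Answer: {5,6,7,8}

Derivation:
Constraint 1 (Y < V) on D(Y)={4,7,8} D(V)={5,6,7,8}: Y {4,7,8}->{4,7}
Constraint 2 (Y < V) on D(Y)={4,7} D(V)={5,6,7,8}: no change
Constraint 3 (Y < V) on D(Y)={4,7} D(V)={5,6,7,8}: no change
So after all 3 constraints: D(V) = {5,6,7,8}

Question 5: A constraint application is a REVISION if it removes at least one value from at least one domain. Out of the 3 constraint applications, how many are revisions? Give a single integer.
Answer: 1

Derivation:
Constraint 1 (Y < V) on D(Y)={4,7,8} D(V)={5,6,7,8}: Y {4,7,8}->{4,7} => REVISION
Constraint 2 (Y < V) on D(Y)={4,7} D(V)={5,6,7,8}: no change => not a revision
Constraint 3 (Y < V) on D(Y)={4,7} D(V)={5,6,7,8}: no change => not a revision
Total revisions = 1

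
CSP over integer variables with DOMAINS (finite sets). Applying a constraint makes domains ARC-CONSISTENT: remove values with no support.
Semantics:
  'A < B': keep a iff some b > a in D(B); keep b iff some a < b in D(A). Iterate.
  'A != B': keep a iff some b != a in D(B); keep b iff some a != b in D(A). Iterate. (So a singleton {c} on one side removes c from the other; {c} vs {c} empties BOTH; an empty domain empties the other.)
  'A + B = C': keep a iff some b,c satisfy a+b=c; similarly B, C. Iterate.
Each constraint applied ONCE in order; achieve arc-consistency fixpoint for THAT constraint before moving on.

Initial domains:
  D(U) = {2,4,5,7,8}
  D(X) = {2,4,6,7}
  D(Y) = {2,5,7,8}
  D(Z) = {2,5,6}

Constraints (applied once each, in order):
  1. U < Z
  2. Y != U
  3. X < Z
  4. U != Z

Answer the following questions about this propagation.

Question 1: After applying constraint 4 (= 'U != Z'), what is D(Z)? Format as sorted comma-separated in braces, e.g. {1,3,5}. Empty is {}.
Constraint 1 (U < Z) on D(U)={2,4,5,7,8} D(Z)={2,5,6}: U {2,4,5,7,8}->{2,4,5}; Z {2,5,6}->{5,6}
Constraint 2 (Y != U) on D(Y)={2,5,7,8} D(U)={2,4,5}: no change
Constraint 3 (X < Z) on D(X)={2,4,6,7} D(Z)={5,6}: X {2,4,6,7}->{2,4}
Constraint 4 (U != Z) on D(U)={2,4,5} D(Z)={5,6}: no change
So after constraint 4: D(Z) = {5,6}

Answer: {5,6}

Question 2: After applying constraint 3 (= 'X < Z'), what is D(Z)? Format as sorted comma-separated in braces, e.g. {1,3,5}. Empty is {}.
Answer: {5,6}

Derivation:
Constraint 1 (U < Z) on D(U)={2,4,5,7,8} D(Z)={2,5,6}: U {2,4,5,7,8}->{2,4,5}; Z {2,5,6}->{5,6}
Constraint 2 (Y != U) on D(Y)={2,5,7,8} D(U)={2,4,5}: no change
Constraint 3 (X < Z) on D(X)={2,4,6,7} D(Z)={5,6}: X {2,4,6,7}->{2,4}
So after constraint 3: D(Z) = {5,6}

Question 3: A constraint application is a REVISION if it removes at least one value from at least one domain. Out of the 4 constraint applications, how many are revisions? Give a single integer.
Constraint 1 (U < Z) on D(U)={2,4,5,7,8} D(Z)={2,5,6}: U {2,4,5,7,8}->{2,4,5}; Z {2,5,6}->{5,6} => REVISION
Constraint 2 (Y != U) on D(Y)={2,5,7,8} D(U)={2,4,5}: no change => not a revision
Constraint 3 (X < Z) on D(X)={2,4,6,7} D(Z)={5,6}: X {2,4,6,7}->{2,4} => REVISION
Constraint 4 (U != Z) on D(U)={2,4,5} D(Z)={5,6}: no change => not a revision
Total revisions = 2

Answer: 2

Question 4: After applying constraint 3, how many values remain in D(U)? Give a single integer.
Answer: 3

Derivation:
Constraint 1 (U < Z) on D(U)={2,4,5,7,8} D(Z)={2,5,6}: U {2,4,5,7,8}->{2,4,5}; Z {2,5,6}->{5,6}
Constraint 2 (Y != U) on D(Y)={2,5,7,8} D(U)={2,4,5}: no change
Constraint 3 (X < Z) on D(X)={2,4,6,7} D(Z)={5,6}: X {2,4,6,7}->{2,4}
So after constraint 3: D(U)={2,4,5}, size = 3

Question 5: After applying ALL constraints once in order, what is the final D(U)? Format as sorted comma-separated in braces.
Answer: {2,4,5}

Derivation:
Constraint 1 (U < Z) on D(U)={2,4,5,7,8} D(Z)={2,5,6}: U {2,4,5,7,8}->{2,4,5}; Z {2,5,6}->{5,6}
Constraint 2 (Y != U) on D(Y)={2,5,7,8} D(U)={2,4,5}: no change
Constraint 3 (X < Z) on D(X)={2,4,6,7} D(Z)={5,6}: X {2,4,6,7}->{2,4}
Constraint 4 (U != Z) on D(U)={2,4,5} D(Z)={5,6}: no change
So after all 4 constraints: D(U) = {2,4,5}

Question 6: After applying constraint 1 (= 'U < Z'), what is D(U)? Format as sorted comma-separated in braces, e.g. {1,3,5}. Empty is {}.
Constraint 1 (U < Z) on D(U)={2,4,5,7,8} D(Z)={2,5,6}: U {2,4,5,7,8}->{2,4,5}; Z {2,5,6}->{5,6}
So after constraint 1: D(U) = {2,4,5}

Answer: {2,4,5}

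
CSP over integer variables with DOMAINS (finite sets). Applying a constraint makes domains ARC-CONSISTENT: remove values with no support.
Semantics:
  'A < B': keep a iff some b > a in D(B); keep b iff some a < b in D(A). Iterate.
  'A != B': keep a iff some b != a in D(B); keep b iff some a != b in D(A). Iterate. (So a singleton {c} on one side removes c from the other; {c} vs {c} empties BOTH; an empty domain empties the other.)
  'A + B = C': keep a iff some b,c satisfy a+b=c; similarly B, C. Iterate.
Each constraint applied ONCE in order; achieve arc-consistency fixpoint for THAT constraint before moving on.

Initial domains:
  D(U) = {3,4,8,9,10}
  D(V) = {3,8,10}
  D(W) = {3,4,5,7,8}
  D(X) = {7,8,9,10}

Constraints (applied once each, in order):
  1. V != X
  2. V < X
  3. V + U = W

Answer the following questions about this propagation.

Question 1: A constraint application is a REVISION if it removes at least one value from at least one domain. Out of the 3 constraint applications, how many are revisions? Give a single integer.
Constraint 1 (V != X) on D(V)={3,8,10} D(X)={7,8,9,10}: no change => not a revision
Constraint 2 (V < X) on D(V)={3,8,10} D(X)={7,8,9,10}: V {3,8,10}->{3,8} => REVISION
Constraint 3 (V + U = W) on D(V)={3,8} D(U)={3,4,8,9,10} D(W)={3,4,5,7,8}: V {3,8}->{3}; U {3,4,8,9,10}->{4}; W {3,4,5,7,8}->{7} => REVISION
Total revisions = 2

Answer: 2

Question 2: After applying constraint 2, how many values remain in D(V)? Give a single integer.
Answer: 2

Derivation:
Constraint 1 (V != X) on D(V)={3,8,10} D(X)={7,8,9,10}: no change
Constraint 2 (V < X) on D(V)={3,8,10} D(X)={7,8,9,10}: V {3,8,10}->{3,8}
So after constraint 2: D(V)={3,8}, size = 2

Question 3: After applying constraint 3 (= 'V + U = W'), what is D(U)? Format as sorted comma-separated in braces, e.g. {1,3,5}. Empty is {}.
Constraint 1 (V != X) on D(V)={3,8,10} D(X)={7,8,9,10}: no change
Constraint 2 (V < X) on D(V)={3,8,10} D(X)={7,8,9,10}: V {3,8,10}->{3,8}
Constraint 3 (V + U = W) on D(V)={3,8} D(U)={3,4,8,9,10} D(W)={3,4,5,7,8}: V {3,8}->{3}; U {3,4,8,9,10}->{4}; W {3,4,5,7,8}->{7}
So after constraint 3: D(U) = {4}

Answer: {4}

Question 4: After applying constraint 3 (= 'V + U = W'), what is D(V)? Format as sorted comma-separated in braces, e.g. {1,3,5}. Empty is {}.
Constraint 1 (V != X) on D(V)={3,8,10} D(X)={7,8,9,10}: no change
Constraint 2 (V < X) on D(V)={3,8,10} D(X)={7,8,9,10}: V {3,8,10}->{3,8}
Constraint 3 (V + U = W) on D(V)={3,8} D(U)={3,4,8,9,10} D(W)={3,4,5,7,8}: V {3,8}->{3}; U {3,4,8,9,10}->{4}; W {3,4,5,7,8}->{7}
So after constraint 3: D(V) = {3}

Answer: {3}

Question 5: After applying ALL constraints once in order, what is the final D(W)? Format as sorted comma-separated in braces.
Constraint 1 (V != X) on D(V)={3,8,10} D(X)={7,8,9,10}: no change
Constraint 2 (V < X) on D(V)={3,8,10} D(X)={7,8,9,10}: V {3,8,10}->{3,8}
Constraint 3 (V + U = W) on D(V)={3,8} D(U)={3,4,8,9,10} D(W)={3,4,5,7,8}: V {3,8}->{3}; U {3,4,8,9,10}->{4}; W {3,4,5,7,8}->{7}
So after all 3 constraints: D(W) = {7}

Answer: {7}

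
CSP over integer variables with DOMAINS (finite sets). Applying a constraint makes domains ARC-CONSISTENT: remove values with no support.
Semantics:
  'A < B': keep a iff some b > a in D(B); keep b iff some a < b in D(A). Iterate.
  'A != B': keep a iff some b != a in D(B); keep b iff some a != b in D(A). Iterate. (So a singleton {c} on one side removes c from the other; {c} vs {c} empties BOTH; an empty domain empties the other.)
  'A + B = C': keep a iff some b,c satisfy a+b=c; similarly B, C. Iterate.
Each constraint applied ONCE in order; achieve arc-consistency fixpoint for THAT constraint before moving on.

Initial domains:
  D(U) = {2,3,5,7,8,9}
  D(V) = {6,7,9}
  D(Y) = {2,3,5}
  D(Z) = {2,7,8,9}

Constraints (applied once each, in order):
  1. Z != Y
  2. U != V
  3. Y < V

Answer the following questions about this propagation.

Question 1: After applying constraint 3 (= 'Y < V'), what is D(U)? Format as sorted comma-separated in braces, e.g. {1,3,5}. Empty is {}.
Answer: {2,3,5,7,8,9}

Derivation:
Constraint 1 (Z != Y) on D(Z)={2,7,8,9} D(Y)={2,3,5}: no change
Constraint 2 (U != V) on D(U)={2,3,5,7,8,9} D(V)={6,7,9}: no change
Constraint 3 (Y < V) on D(Y)={2,3,5} D(V)={6,7,9}: no change
So after constraint 3: D(U) = {2,3,5,7,8,9}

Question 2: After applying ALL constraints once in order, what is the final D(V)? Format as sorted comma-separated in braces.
Constraint 1 (Z != Y) on D(Z)={2,7,8,9} D(Y)={2,3,5}: no change
Constraint 2 (U != V) on D(U)={2,3,5,7,8,9} D(V)={6,7,9}: no change
Constraint 3 (Y < V) on D(Y)={2,3,5} D(V)={6,7,9}: no change
So after all 3 constraints: D(V) = {6,7,9}

Answer: {6,7,9}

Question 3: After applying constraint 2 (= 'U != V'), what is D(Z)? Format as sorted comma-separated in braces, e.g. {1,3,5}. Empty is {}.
Constraint 1 (Z != Y) on D(Z)={2,7,8,9} D(Y)={2,3,5}: no change
Constraint 2 (U != V) on D(U)={2,3,5,7,8,9} D(V)={6,7,9}: no change
So after constraint 2: D(Z) = {2,7,8,9}

Answer: {2,7,8,9}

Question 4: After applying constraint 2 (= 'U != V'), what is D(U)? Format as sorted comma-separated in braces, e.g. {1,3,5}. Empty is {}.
Answer: {2,3,5,7,8,9}

Derivation:
Constraint 1 (Z != Y) on D(Z)={2,7,8,9} D(Y)={2,3,5}: no change
Constraint 2 (U != V) on D(U)={2,3,5,7,8,9} D(V)={6,7,9}: no change
So after constraint 2: D(U) = {2,3,5,7,8,9}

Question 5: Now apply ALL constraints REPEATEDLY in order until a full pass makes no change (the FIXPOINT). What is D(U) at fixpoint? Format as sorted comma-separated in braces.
Answer: {2,3,5,7,8,9}

Derivation:
pass 0 (initial): D(U)={2,3,5,7,8,9}
pass 1: no change
Fixpoint after 1 passes: D(U) = {2,3,5,7,8,9}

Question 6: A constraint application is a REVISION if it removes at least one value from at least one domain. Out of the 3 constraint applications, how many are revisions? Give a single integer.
Answer: 0

Derivation:
Constraint 1 (Z != Y) on D(Z)={2,7,8,9} D(Y)={2,3,5}: no change => not a revision
Constraint 2 (U != V) on D(U)={2,3,5,7,8,9} D(V)={6,7,9}: no change => not a revision
Constraint 3 (Y < V) on D(Y)={2,3,5} D(V)={6,7,9}: no change => not a revision
Total revisions = 0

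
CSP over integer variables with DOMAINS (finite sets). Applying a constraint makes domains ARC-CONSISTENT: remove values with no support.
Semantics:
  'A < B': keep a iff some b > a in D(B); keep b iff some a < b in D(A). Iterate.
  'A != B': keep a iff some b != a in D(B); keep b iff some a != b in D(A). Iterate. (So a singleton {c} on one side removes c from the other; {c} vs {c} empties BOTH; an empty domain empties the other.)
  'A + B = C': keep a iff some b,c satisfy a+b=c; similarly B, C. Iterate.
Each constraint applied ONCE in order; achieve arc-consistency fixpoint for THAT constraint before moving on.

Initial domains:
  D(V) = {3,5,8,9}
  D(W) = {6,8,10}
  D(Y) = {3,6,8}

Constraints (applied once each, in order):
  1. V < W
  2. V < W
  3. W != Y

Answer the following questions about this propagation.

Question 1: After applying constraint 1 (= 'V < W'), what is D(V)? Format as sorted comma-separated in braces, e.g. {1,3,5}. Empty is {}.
Constraint 1 (V < W) on D(V)={3,5,8,9} D(W)={6,8,10}: no change
So after constraint 1: D(V) = {3,5,8,9}

Answer: {3,5,8,9}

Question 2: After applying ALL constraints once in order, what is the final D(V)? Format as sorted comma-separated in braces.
Constraint 1 (V < W) on D(V)={3,5,8,9} D(W)={6,8,10}: no change
Constraint 2 (V < W) on D(V)={3,5,8,9} D(W)={6,8,10}: no change
Constraint 3 (W != Y) on D(W)={6,8,10} D(Y)={3,6,8}: no change
So after all 3 constraints: D(V) = {3,5,8,9}

Answer: {3,5,8,9}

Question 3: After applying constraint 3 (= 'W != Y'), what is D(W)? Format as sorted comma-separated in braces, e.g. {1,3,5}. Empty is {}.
Answer: {6,8,10}

Derivation:
Constraint 1 (V < W) on D(V)={3,5,8,9} D(W)={6,8,10}: no change
Constraint 2 (V < W) on D(V)={3,5,8,9} D(W)={6,8,10}: no change
Constraint 3 (W != Y) on D(W)={6,8,10} D(Y)={3,6,8}: no change
So after constraint 3: D(W) = {6,8,10}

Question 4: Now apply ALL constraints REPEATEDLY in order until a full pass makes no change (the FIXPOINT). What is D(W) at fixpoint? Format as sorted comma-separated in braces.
pass 0 (initial): D(W)={6,8,10}
pass 1: no change
Fixpoint after 1 passes: D(W) = {6,8,10}

Answer: {6,8,10}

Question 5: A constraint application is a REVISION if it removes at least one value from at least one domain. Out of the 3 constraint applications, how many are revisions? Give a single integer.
Answer: 0

Derivation:
Constraint 1 (V < W) on D(V)={3,5,8,9} D(W)={6,8,10}: no change => not a revision
Constraint 2 (V < W) on D(V)={3,5,8,9} D(W)={6,8,10}: no change => not a revision
Constraint 3 (W != Y) on D(W)={6,8,10} D(Y)={3,6,8}: no change => not a revision
Total revisions = 0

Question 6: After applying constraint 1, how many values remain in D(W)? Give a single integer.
Answer: 3

Derivation:
Constraint 1 (V < W) on D(V)={3,5,8,9} D(W)={6,8,10}: no change
So after constraint 1: D(W)={6,8,10}, size = 3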